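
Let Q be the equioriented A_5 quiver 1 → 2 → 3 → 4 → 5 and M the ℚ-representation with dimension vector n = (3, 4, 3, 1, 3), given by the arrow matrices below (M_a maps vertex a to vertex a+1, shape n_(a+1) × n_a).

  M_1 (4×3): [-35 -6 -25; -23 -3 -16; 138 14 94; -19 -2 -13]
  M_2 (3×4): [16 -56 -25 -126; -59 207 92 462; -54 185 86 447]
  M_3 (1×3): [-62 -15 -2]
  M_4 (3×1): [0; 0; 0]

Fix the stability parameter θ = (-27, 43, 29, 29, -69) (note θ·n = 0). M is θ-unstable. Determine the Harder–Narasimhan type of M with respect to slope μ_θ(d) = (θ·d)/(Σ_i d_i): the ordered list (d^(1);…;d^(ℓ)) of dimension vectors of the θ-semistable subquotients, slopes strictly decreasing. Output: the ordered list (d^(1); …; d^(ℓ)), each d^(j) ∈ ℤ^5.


Barcode: M ≅ I[1,2], I[1,3], I[1,4], I[2,3], I[5,5]^3. HN layers by μ_θ (5 steps, strictly decreasing):
  μ^(1)=43; μ^(2)=36; μ^(3)=101/3; μ^(4)=-27; μ^(5)=-69

((0, 1, 0, 0, 0); (0, 2, 2, 0, 0); (0, 1, 1, 1, 0); (3, 0, 0, 0, 0); (0, 0, 0, 0, 3))


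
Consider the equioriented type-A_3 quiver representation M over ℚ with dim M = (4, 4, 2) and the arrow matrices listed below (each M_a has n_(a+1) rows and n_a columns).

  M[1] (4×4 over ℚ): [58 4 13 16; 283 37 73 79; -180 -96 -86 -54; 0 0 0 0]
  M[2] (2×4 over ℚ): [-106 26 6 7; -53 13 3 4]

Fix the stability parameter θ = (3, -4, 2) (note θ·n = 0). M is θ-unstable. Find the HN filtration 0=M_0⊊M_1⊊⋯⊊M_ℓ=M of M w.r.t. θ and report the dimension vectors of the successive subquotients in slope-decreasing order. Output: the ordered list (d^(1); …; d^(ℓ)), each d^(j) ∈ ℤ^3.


Via rank(M_{q-1}∘⋯∘M_p): M ≅ I[1,1], I[1,2]^2, I[1,3], I[2,3].
μ_θ-semistable layers: μ^(1)=3; μ^(2)=2; μ^(3)=-1/2; μ^(4)=-4

((1, 0, 0); (0, 0, 2); (3, 3, 0); (0, 1, 0))


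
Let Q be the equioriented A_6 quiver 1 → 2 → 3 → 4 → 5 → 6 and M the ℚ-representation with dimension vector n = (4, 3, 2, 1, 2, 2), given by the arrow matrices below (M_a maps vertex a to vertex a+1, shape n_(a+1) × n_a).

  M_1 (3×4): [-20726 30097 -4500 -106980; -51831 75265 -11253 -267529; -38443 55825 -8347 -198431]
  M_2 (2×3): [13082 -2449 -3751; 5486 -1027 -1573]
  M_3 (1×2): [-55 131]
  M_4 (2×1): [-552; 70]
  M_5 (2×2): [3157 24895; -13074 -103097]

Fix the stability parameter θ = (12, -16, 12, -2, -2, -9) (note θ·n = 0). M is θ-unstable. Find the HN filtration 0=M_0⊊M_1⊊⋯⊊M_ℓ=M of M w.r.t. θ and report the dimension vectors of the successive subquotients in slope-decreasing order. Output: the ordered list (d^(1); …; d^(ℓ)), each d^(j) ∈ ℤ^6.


Via rank(M_{q-1}∘⋯∘M_p): M ≅ I[1,1], I[1,2]^2, I[1,6], I[3,3], I[5,6].
μ_θ-semistable layers: μ^(1)=12; μ^(2)=-1/4; μ^(3)=-2; μ^(4)=-11/2

((1, 0, 1, 0, 0, 0); (0, 0, 1, 1, 1, 1); (3, 3, 0, 0, 0, 0); (0, 0, 0, 0, 1, 1))


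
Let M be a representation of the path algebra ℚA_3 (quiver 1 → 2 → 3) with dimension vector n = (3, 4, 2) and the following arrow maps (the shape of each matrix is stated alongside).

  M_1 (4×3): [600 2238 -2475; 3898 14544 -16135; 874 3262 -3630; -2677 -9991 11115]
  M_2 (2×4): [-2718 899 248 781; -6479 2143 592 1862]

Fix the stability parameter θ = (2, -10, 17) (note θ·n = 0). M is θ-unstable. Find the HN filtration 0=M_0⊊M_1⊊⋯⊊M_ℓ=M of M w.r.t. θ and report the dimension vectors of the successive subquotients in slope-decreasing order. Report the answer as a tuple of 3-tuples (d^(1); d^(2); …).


Via rank(M_{q-1}∘⋯∘M_p): M ≅ I[1,1], I[1,3]^2, I[2,2]^2.
μ_θ-semistable layers: μ^(1)=17; μ^(2)=2; μ^(3)=-4; μ^(4)=-10

((0, 0, 2); (1, 0, 0); (2, 2, 0); (0, 2, 0))


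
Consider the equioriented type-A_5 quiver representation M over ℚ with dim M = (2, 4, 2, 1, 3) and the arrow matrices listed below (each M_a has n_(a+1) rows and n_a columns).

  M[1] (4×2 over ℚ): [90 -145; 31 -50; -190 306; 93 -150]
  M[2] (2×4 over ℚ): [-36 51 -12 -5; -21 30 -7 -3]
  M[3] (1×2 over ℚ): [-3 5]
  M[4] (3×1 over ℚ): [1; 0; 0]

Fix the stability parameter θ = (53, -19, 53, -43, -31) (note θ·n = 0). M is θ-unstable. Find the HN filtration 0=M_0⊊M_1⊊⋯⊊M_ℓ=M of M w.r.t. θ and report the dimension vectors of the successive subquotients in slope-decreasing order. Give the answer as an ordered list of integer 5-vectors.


Interval decomposition of M: I[1,2], I[1,5], I[2,2], I[2,3], I[5,5]^2.
HN type (ℓ=5): μ^(1)=53; μ^(2)=17; μ^(3)=13/5; μ^(4)=-19; μ^(5)=-31

((0, 0, 1, 0, 0); (1, 1, 0, 0, 0); (1, 1, 1, 1, 1); (0, 2, 0, 0, 0); (0, 0, 0, 0, 2))


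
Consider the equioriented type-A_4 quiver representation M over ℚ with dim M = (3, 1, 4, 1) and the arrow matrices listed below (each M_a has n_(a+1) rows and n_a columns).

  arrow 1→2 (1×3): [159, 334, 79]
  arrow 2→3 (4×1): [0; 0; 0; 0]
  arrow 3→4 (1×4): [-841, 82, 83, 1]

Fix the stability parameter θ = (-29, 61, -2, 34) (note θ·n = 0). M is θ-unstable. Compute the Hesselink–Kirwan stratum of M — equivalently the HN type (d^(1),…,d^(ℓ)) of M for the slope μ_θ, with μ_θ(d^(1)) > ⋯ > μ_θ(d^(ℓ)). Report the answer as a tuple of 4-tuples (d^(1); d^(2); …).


Interval decomposition of M: I[1,1]^2, I[1,2], I[3,3]^3, I[3,4].
HN type (ℓ=4): μ^(1)=61; μ^(2)=34; μ^(3)=-2; μ^(4)=-29

((0, 1, 0, 0); (0, 0, 0, 1); (0, 0, 4, 0); (3, 0, 0, 0))


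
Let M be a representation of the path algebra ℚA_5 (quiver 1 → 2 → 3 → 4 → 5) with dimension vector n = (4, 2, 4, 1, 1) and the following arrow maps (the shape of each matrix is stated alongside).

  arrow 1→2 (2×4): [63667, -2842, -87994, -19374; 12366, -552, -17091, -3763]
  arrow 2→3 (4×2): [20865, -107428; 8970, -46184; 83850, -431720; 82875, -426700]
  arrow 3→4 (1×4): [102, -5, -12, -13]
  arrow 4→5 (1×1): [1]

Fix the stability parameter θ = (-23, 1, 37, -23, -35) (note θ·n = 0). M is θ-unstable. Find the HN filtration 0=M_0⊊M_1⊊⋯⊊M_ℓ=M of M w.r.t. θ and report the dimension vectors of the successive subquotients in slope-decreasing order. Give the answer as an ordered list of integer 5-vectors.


Via rank(M_{q-1}∘⋯∘M_p): M ≅ I[1,1]^2, I[1,2], I[1,5], I[3,3]^3.
μ_θ-semistable layers: μ^(1)=37; μ^(2)=1; μ^(3)=-5; μ^(4)=-23

((0, 0, 3, 0, 0); (0, 1, 0, 0, 0); (0, 1, 1, 1, 1); (4, 0, 0, 0, 0))


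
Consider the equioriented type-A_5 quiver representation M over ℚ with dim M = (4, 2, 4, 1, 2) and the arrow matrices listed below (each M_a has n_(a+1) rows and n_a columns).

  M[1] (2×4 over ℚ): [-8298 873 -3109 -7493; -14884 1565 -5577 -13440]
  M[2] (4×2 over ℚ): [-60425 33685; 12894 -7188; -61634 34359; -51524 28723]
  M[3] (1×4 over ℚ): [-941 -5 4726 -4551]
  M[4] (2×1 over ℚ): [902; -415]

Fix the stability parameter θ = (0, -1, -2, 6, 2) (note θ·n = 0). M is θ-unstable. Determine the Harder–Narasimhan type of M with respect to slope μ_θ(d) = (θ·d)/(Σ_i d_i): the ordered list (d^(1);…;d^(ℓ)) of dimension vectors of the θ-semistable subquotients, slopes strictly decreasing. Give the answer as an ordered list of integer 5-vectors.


Interval decomposition of M: I[1,1]^2, I[1,3], I[1,5], I[3,3]^2, I[5,5].
HN type (ℓ=5): μ^(1)=4; μ^(2)=2; μ^(3)=0; μ^(4)=-1; μ^(5)=-2

((0, 0, 0, 1, 1); (0, 0, 0, 0, 1); (2, 0, 0, 0, 0); (2, 2, 2, 0, 0); (0, 0, 2, 0, 0))


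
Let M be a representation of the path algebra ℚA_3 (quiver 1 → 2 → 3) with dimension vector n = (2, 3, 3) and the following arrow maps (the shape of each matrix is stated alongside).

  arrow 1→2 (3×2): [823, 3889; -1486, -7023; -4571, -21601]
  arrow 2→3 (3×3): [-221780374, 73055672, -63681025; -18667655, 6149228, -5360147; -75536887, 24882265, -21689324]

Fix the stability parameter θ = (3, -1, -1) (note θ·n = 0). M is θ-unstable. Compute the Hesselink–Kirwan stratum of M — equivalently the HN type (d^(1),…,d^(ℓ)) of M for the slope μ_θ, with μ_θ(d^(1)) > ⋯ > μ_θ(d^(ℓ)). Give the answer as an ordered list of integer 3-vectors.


Barcode: M ≅ I[1,3]^2, I[2,3]. HN layers by μ_θ (2 steps, strictly decreasing):
  μ^(1)=1/3; μ^(2)=-1

((2, 2, 2); (0, 1, 1))


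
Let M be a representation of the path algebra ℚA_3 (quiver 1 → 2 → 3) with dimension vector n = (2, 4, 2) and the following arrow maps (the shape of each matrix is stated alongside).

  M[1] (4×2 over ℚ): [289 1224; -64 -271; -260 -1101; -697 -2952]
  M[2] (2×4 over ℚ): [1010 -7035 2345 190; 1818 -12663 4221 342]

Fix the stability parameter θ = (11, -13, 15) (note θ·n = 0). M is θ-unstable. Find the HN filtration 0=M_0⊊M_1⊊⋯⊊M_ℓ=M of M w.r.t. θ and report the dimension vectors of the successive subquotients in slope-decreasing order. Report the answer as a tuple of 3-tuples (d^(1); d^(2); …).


Interval decomposition of M: I[1,2]^2, I[2,2], I[2,3], I[3,3].
HN type (ℓ=3): μ^(1)=15; μ^(2)=-1; μ^(3)=-13

((0, 0, 2); (2, 2, 0); (0, 2, 0))


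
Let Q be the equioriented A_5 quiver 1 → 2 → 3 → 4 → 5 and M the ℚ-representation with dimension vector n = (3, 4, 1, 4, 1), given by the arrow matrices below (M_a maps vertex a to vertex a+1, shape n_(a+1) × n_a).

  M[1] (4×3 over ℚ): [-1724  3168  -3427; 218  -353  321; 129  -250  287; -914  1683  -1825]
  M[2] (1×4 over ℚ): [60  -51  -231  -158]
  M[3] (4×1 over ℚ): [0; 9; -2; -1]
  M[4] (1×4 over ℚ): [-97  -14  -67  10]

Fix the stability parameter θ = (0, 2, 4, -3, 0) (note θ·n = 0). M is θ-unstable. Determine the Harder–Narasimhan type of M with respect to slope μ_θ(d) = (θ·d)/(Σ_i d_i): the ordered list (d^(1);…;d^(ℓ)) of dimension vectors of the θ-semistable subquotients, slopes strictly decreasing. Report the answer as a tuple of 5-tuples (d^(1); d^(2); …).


Barcode: M ≅ I[1,2]^2, I[1,5], I[2,2], I[4,4]^3. HN layers by μ_θ (4 steps, strictly decreasing):
  μ^(1)=2; μ^(2)=3/4; μ^(3)=0; μ^(4)=-3

((0, 3, 0, 0, 0); (0, 1, 1, 1, 1); (3, 0, 0, 0, 0); (0, 0, 0, 3, 0))


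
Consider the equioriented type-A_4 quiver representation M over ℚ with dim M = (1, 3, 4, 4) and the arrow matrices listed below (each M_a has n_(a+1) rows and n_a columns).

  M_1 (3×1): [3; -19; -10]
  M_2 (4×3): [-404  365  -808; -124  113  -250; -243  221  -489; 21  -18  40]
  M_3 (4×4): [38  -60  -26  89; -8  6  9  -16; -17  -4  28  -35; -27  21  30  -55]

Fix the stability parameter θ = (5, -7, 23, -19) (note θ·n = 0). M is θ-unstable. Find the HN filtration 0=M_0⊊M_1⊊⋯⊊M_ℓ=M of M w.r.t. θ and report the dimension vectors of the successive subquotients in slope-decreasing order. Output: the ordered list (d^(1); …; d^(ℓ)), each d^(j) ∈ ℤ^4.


Interval decomposition of M: I[1,4], I[2,4]^2, I[3,4].
HN type (ℓ=3): μ^(1)=2; μ^(2)=-1; μ^(3)=-7

((0, 0, 4, 4); (1, 1, 0, 0); (0, 2, 0, 0))


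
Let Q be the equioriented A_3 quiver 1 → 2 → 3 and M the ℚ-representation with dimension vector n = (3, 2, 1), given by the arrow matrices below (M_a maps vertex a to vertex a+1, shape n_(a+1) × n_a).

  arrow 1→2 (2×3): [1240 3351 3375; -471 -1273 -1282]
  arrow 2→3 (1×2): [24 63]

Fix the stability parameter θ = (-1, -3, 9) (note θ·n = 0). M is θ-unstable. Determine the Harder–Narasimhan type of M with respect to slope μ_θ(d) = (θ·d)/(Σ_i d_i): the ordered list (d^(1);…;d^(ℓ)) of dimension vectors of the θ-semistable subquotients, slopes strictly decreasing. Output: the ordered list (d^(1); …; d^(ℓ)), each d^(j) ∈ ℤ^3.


Barcode: M ≅ I[1,1], I[1,2], I[1,3]. HN layers by μ_θ (3 steps, strictly decreasing):
  μ^(1)=9; μ^(2)=-1; μ^(3)=-2

((0, 0, 1); (1, 0, 0); (2, 2, 0))


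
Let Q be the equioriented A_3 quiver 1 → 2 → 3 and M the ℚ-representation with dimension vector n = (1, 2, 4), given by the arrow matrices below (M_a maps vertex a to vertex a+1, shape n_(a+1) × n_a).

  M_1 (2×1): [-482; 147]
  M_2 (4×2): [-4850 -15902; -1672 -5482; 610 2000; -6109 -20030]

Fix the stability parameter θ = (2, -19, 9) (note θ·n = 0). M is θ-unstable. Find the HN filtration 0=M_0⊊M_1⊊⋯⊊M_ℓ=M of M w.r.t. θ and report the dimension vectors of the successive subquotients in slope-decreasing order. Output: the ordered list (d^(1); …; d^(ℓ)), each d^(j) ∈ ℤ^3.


Barcode: M ≅ I[1,3], I[2,3], I[3,3]^2. HN layers by μ_θ (3 steps, strictly decreasing):
  μ^(1)=9; μ^(2)=-17/2; μ^(3)=-19

((0, 0, 4); (1, 1, 0); (0, 1, 0))


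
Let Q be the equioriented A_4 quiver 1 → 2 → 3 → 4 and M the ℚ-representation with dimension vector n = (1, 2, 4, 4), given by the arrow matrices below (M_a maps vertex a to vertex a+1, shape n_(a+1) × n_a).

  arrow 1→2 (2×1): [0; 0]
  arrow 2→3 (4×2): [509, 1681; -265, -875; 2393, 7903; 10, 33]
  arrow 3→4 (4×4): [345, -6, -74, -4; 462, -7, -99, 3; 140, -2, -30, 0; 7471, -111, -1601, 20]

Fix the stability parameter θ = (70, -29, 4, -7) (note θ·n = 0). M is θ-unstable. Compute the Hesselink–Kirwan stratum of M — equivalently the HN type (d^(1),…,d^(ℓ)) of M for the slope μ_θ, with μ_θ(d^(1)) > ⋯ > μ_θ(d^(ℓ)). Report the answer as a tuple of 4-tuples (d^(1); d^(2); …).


Barcode: M ≅ I[1,1], I[2,4]^2, I[3,3], I[3,4], I[4,4]. HN layers by μ_θ (5 steps, strictly decreasing):
  μ^(1)=70; μ^(2)=4; μ^(3)=-3/2; μ^(4)=-7; μ^(5)=-29

((1, 0, 0, 0); (0, 0, 1, 0); (0, 0, 3, 3); (0, 0, 0, 1); (0, 2, 0, 0))


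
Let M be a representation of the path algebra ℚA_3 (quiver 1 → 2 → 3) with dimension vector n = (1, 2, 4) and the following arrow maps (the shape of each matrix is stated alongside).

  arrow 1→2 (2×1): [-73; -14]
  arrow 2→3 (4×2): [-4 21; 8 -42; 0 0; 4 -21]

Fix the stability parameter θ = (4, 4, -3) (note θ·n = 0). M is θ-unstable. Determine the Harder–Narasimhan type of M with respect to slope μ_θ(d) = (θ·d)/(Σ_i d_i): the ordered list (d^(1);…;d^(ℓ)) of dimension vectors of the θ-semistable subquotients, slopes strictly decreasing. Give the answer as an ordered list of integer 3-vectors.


Interval decomposition of M: I[1,3], I[2,2], I[3,3]^3.
HN type (ℓ=3): μ^(1)=4; μ^(2)=5/3; μ^(3)=-3

((0, 1, 0); (1, 1, 1); (0, 0, 3))


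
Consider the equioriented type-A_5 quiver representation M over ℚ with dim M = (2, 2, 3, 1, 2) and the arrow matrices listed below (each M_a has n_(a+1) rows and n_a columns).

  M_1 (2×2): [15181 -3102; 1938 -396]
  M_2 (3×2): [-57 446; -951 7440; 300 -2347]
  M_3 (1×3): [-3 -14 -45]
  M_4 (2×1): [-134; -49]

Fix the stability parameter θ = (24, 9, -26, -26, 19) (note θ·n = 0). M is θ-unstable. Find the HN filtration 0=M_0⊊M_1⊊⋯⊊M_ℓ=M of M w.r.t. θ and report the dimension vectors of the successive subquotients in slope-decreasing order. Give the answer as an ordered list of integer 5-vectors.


Via rank(M_{q-1}∘⋯∘M_p): M ≅ I[1,1], I[1,5], I[2,3], I[3,3], I[5,5].
μ_θ-semistable layers: μ^(1)=24; μ^(2)=19; μ^(3)=-19/4; μ^(4)=-17/2; μ^(5)=-26

((1, 0, 0, 0, 0); (0, 0, 0, 0, 2); (1, 1, 1, 1, 0); (0, 1, 1, 0, 0); (0, 0, 1, 0, 0))


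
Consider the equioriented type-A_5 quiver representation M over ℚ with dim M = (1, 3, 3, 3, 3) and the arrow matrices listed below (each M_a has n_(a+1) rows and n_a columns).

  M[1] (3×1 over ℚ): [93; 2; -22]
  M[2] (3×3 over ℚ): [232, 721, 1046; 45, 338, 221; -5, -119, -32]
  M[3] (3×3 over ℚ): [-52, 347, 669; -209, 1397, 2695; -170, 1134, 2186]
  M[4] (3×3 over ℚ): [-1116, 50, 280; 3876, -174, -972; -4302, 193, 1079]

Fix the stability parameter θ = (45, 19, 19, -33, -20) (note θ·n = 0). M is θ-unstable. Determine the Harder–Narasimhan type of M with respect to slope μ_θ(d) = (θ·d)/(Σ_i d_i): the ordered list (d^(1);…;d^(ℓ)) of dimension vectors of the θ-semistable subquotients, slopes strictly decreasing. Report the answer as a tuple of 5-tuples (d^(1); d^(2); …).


Interval decomposition of M: I[1,4], I[2,3], I[2,5], I[4,5], I[5,5].
HN type (ℓ=5): μ^(1)=19; μ^(2)=25/2; μ^(3)=-15/4; μ^(4)=-20; μ^(5)=-33

((0, 1, 1, 0, 0); (1, 1, 1, 1, 0); (0, 1, 1, 1, 1); (0, 0, 0, 0, 2); (0, 0, 0, 1, 0))


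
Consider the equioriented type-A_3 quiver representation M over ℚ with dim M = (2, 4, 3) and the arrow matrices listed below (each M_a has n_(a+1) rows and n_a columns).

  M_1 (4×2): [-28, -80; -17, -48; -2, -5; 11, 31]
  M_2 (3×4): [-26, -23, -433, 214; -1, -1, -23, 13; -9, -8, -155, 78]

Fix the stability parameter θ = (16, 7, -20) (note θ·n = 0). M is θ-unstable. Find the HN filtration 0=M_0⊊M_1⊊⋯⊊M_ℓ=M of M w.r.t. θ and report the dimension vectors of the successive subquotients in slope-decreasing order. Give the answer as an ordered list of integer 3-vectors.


Via rank(M_{q-1}∘⋯∘M_p): M ≅ I[1,3]^2, I[2,2], I[2,3].
μ_θ-semistable layers: μ^(1)=7; μ^(2)=1; μ^(3)=-13/2

((0, 1, 0); (2, 2, 2); (0, 1, 1))


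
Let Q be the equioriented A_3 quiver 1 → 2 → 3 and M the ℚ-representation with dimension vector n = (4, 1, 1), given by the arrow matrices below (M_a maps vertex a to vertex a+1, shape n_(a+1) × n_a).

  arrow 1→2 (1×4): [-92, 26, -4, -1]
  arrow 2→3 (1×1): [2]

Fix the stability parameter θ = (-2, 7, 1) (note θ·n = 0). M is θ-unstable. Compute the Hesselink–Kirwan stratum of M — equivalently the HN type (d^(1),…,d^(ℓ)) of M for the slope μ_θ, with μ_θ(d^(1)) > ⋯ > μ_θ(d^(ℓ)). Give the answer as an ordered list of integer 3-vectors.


Barcode: M ≅ I[1,1]^3, I[1,3]. HN layers by μ_θ (2 steps, strictly decreasing):
  μ^(1)=4; μ^(2)=-2

((0, 1, 1); (4, 0, 0))


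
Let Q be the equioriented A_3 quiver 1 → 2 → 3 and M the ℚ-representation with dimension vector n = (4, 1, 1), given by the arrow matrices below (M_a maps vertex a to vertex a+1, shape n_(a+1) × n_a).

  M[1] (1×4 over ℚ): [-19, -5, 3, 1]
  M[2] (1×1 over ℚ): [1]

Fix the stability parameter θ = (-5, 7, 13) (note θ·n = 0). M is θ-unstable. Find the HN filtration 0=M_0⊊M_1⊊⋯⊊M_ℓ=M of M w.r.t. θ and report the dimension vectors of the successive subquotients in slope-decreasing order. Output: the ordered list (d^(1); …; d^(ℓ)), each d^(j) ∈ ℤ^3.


Via rank(M_{q-1}∘⋯∘M_p): M ≅ I[1,1]^3, I[1,3].
μ_θ-semistable layers: μ^(1)=13; μ^(2)=7; μ^(3)=-5

((0, 0, 1); (0, 1, 0); (4, 0, 0))


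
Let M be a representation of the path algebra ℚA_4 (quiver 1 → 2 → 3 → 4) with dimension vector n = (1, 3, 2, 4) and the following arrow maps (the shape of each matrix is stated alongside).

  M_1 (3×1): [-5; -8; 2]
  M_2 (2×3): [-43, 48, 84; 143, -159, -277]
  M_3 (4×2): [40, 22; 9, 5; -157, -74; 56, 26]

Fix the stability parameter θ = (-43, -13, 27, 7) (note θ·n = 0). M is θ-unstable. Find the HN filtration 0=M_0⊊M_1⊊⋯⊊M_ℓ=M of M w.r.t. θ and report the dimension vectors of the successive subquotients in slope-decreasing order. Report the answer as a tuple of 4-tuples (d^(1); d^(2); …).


Via rank(M_{q-1}∘⋯∘M_p): M ≅ I[1,4], I[2,2], I[2,4], I[4,4]^2.
μ_θ-semistable layers: μ^(1)=17; μ^(2)=7; μ^(3)=-13; μ^(4)=-43

((0, 0, 2, 2); (0, 0, 0, 2); (0, 3, 0, 0); (1, 0, 0, 0))


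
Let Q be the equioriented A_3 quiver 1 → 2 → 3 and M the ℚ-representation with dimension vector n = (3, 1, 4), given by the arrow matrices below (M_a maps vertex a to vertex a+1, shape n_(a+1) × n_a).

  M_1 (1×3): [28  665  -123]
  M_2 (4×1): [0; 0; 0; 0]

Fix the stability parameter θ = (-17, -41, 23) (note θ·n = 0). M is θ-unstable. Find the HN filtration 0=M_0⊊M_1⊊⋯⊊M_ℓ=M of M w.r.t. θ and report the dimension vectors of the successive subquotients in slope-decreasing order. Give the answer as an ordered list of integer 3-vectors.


Via rank(M_{q-1}∘⋯∘M_p): M ≅ I[1,1]^2, I[1,2], I[3,3]^4.
μ_θ-semistable layers: μ^(1)=23; μ^(2)=-17; μ^(3)=-29

((0, 0, 4); (2, 0, 0); (1, 1, 0))


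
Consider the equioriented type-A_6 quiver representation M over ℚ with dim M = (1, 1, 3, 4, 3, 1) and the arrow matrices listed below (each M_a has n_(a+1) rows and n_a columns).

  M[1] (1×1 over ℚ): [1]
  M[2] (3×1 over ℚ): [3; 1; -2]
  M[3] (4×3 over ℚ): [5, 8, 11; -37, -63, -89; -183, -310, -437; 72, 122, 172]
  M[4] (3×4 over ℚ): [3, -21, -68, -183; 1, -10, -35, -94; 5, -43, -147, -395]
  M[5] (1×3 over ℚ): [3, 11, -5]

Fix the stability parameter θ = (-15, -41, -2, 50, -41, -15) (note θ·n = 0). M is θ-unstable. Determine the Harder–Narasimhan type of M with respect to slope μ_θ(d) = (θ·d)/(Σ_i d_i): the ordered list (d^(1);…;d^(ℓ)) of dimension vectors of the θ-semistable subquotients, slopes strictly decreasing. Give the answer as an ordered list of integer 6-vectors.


Barcode: M ≅ I[1,6], I[3,3], I[3,5], I[4,4], I[4,5]. HN layers by μ_θ (4 steps, strictly decreasing):
  μ^(1)=50; μ^(2)=9/2; μ^(3)=-2; μ^(4)=-28

((0, 0, 0, 1, 0, 0); (0, 0, 0, 2, 2, 0); (0, 0, 3, 1, 1, 1); (1, 1, 0, 0, 0, 0))


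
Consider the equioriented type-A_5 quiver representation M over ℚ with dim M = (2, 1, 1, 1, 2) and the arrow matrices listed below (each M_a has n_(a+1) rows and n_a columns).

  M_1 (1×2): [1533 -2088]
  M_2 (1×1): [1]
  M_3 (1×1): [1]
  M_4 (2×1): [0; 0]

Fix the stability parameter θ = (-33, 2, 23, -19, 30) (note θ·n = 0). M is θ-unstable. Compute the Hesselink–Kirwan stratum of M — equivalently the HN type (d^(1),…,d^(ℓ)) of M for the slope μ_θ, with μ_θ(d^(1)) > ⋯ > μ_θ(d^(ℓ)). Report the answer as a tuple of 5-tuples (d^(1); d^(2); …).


Interval decomposition of M: I[1,1], I[1,4], I[5,5]^2.
HN type (ℓ=3): μ^(1)=30; μ^(2)=2; μ^(3)=-33

((0, 0, 0, 0, 2); (0, 1, 1, 1, 0); (2, 0, 0, 0, 0))


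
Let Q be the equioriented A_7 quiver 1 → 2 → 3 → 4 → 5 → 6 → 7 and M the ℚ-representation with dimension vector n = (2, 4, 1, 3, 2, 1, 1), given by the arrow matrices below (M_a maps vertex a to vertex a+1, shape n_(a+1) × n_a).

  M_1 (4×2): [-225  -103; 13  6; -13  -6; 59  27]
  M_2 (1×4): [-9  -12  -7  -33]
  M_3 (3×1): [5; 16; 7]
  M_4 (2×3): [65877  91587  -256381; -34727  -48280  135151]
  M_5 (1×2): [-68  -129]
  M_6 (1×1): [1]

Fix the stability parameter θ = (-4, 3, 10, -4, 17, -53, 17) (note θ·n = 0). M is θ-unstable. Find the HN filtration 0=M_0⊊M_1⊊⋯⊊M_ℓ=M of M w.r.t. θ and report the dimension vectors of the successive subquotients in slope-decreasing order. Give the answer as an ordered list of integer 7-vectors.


Barcode: M ≅ I[1,2], I[1,7], I[2,2]^2, I[4,4], I[4,5]. HN layers by μ_θ (4 steps, strictly decreasing):
  μ^(1)=17; μ^(2)=3; μ^(3)=-4; μ^(4)=-31/6

((0, 0, 0, 0, 1, 0, 1); (0, 3, 0, 0, 0, 0, 0); (1, 0, 0, 2, 0, 0, 0); (1, 1, 1, 1, 1, 1, 0))


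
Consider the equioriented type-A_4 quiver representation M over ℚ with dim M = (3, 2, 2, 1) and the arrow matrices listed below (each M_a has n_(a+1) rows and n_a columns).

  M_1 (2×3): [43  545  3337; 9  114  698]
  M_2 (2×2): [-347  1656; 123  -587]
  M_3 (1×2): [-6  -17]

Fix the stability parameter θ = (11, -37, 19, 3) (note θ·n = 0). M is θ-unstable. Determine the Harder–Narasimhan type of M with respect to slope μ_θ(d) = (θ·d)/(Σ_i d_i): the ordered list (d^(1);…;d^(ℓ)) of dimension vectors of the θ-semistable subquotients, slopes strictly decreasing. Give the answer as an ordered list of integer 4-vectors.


Barcode: M ≅ I[1,1], I[1,3], I[1,4]. HN layers by μ_θ (3 steps, strictly decreasing):
  μ^(1)=19; μ^(2)=11; μ^(3)=-13

((0, 0, 1, 0); (1, 0, 1, 1); (2, 2, 0, 0))


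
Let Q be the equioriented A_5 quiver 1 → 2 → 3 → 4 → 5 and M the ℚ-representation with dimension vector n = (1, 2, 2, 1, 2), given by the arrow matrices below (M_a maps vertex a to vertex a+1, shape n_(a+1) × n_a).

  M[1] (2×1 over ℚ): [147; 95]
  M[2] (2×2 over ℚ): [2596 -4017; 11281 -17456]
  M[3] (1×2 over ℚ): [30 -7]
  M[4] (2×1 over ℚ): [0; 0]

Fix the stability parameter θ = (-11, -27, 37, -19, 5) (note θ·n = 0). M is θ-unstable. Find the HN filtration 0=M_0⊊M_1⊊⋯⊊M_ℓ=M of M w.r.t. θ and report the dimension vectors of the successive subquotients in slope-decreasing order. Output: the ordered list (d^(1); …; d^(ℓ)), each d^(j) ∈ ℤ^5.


Via rank(M_{q-1}∘⋯∘M_p): M ≅ I[1,4], I[2,3], I[5,5]^2.
μ_θ-semistable layers: μ^(1)=37; μ^(2)=9; μ^(3)=5; μ^(4)=-19; μ^(5)=-27

((0, 0, 1, 0, 0); (0, 0, 1, 1, 0); (0, 0, 0, 0, 2); (1, 1, 0, 0, 0); (0, 1, 0, 0, 0))


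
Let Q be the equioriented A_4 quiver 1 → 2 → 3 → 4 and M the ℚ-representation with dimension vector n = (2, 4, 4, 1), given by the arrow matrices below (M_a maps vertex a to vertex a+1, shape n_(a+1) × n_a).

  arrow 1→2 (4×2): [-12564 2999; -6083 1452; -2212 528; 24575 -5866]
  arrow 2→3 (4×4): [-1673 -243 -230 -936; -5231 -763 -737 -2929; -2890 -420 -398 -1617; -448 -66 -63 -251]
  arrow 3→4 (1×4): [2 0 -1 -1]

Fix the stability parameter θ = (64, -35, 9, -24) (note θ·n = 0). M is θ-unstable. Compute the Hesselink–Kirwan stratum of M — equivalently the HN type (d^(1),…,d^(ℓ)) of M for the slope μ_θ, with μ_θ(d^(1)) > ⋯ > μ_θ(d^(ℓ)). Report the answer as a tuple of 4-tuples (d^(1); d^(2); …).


Interval decomposition of M: I[1,3]^2, I[2,3], I[2,4].
HN type (ℓ=4): μ^(1)=38/3; μ^(2)=9; μ^(3)=-15/2; μ^(4)=-35

((2, 2, 2, 0); (0, 0, 1, 0); (0, 0, 1, 1); (0, 2, 0, 0))


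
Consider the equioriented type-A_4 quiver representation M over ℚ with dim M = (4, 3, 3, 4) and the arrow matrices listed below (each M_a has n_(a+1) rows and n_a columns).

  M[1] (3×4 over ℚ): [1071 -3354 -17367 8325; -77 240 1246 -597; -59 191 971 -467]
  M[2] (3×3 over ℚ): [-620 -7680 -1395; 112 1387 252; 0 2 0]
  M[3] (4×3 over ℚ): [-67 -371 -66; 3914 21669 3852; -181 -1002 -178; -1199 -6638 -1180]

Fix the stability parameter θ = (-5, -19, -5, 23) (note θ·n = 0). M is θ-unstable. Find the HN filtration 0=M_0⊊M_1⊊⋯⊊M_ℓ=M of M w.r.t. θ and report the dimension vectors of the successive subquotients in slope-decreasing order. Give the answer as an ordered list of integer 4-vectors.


Barcode: M ≅ I[1,1], I[1,2], I[1,4]^2, I[3,4], I[4,4]. HN layers by μ_θ (3 steps, strictly decreasing):
  μ^(1)=23; μ^(2)=-5; μ^(3)=-12

((0, 0, 0, 4); (1, 0, 3, 0); (3, 3, 0, 0))


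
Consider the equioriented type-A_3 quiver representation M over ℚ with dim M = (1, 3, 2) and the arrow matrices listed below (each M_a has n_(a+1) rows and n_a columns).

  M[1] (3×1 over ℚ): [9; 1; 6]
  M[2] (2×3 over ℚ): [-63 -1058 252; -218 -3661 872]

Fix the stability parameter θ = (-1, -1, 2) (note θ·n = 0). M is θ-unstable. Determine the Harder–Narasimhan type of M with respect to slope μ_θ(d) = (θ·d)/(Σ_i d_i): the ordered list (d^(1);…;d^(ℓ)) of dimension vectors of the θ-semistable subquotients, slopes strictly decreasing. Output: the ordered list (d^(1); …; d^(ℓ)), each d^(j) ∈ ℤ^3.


Barcode: M ≅ I[1,3], I[2,2], I[2,3]. HN layers by μ_θ (2 steps, strictly decreasing):
  μ^(1)=2; μ^(2)=-1

((0, 0, 2); (1, 3, 0))


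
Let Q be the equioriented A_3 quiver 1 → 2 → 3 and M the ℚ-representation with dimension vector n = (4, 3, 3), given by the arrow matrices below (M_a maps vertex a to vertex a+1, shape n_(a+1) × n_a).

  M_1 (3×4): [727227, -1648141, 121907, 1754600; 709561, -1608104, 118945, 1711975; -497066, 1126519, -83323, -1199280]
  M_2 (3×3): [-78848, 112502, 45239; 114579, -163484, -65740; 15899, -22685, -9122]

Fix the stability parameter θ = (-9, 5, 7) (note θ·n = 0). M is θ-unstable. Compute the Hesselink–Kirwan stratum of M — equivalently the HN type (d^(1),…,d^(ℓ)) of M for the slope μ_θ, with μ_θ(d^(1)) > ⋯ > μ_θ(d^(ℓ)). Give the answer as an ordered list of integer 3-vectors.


Barcode: M ≅ I[1,1], I[1,3]^3. HN layers by μ_θ (3 steps, strictly decreasing):
  μ^(1)=7; μ^(2)=5; μ^(3)=-9

((0, 0, 3); (0, 3, 0); (4, 0, 0))


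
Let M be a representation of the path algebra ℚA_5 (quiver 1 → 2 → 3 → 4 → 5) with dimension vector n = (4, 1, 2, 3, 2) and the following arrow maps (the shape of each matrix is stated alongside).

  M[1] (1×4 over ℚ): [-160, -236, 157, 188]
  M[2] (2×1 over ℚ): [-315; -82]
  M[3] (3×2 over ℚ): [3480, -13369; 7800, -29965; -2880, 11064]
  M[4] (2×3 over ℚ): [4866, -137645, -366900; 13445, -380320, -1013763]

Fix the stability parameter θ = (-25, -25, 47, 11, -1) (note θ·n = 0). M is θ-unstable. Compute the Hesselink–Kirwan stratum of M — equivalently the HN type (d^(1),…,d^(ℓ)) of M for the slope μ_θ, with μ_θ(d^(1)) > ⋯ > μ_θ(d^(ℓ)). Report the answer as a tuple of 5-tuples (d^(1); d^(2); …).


Via rank(M_{q-1}∘⋯∘M_p): M ≅ I[1,1]^3, I[1,5], I[3,3], I[4,4], I[4,5].
μ_θ-semistable layers: μ^(1)=47; μ^(2)=19; μ^(3)=11; μ^(4)=5; μ^(5)=-25

((0, 0, 1, 0, 0); (0, 0, 1, 1, 1); (0, 0, 0, 1, 0); (0, 0, 0, 1, 1); (4, 1, 0, 0, 0))


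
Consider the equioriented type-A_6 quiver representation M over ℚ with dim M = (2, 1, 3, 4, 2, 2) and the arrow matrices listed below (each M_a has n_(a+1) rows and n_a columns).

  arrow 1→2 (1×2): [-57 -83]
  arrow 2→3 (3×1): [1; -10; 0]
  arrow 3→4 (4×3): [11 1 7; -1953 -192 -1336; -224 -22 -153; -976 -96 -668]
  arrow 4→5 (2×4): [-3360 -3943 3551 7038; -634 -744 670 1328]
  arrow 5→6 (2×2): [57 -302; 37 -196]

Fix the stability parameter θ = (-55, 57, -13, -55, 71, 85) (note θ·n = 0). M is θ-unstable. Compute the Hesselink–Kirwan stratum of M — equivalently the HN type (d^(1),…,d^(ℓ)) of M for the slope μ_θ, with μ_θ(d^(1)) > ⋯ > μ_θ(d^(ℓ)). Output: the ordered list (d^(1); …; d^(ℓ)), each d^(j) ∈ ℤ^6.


Via rank(M_{q-1}∘⋯∘M_p): M ≅ I[1,1], I[1,6], I[3,4], I[3,6], I[4,4].
μ_θ-semistable layers: μ^(1)=85; μ^(2)=71; μ^(3)=-11/3; μ^(4)=-34; μ^(5)=-55

((0, 0, 0, 0, 0, 2); (0, 0, 0, 0, 2, 0); (0, 1, 1, 1, 0, 0); (0, 0, 2, 2, 0, 0); (2, 0, 0, 1, 0, 0))


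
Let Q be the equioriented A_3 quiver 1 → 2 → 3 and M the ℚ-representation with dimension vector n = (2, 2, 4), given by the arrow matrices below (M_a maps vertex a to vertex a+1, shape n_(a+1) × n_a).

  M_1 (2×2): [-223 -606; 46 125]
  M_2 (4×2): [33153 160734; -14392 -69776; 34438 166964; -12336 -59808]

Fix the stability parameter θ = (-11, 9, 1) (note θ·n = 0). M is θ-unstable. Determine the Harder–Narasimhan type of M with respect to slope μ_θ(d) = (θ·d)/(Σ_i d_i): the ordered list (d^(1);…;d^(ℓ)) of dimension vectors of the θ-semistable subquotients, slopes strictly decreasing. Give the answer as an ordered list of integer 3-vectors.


Interval decomposition of M: I[1,2], I[1,3], I[3,3]^3.
HN type (ℓ=4): μ^(1)=9; μ^(2)=5; μ^(3)=1; μ^(4)=-11

((0, 1, 0); (0, 1, 1); (0, 0, 3); (2, 0, 0))


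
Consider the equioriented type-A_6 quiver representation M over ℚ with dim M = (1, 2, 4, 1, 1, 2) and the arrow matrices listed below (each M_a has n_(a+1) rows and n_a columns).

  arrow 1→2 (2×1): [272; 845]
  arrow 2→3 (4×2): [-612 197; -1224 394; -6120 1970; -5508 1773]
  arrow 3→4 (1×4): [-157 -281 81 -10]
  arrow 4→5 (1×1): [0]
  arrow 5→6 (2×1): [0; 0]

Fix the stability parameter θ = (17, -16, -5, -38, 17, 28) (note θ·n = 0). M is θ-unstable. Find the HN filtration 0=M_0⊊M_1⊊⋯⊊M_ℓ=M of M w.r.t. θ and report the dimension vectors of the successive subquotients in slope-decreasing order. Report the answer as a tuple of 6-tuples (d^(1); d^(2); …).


Barcode: M ≅ I[1,4], I[2,2], I[3,3]^3, I[5,5], I[6,6]^2. HN layers by μ_θ (5 steps, strictly decreasing):
  μ^(1)=28; μ^(2)=17; μ^(3)=-5; μ^(4)=-21/2; μ^(5)=-16

((0, 0, 0, 0, 0, 2); (0, 0, 0, 0, 1, 0); (0, 0, 3, 0, 0, 0); (1, 1, 1, 1, 0, 0); (0, 1, 0, 0, 0, 0))


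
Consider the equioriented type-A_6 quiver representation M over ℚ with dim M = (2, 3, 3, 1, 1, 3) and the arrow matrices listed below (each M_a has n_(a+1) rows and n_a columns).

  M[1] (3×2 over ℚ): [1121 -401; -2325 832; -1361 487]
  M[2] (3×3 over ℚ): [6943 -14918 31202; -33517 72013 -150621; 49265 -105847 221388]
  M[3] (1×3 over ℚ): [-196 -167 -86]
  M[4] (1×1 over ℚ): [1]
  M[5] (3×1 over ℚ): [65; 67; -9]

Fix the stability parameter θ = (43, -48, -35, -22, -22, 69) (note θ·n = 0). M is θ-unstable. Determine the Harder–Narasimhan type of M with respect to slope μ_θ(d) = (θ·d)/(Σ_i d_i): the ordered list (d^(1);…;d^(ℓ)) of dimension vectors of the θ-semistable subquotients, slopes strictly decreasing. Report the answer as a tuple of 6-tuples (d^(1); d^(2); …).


Via rank(M_{q-1}∘⋯∘M_p): M ≅ I[1,3], I[1,6], I[2,3], I[6,6]^2.
μ_θ-semistable layers: μ^(1)=69; μ^(2)=-40/3; μ^(3)=-84/5; μ^(4)=-35; μ^(5)=-48

((0, 0, 0, 0, 0, 3); (1, 1, 1, 0, 0, 0); (1, 1, 1, 1, 1, 0); (0, 0, 1, 0, 0, 0); (0, 1, 0, 0, 0, 0))


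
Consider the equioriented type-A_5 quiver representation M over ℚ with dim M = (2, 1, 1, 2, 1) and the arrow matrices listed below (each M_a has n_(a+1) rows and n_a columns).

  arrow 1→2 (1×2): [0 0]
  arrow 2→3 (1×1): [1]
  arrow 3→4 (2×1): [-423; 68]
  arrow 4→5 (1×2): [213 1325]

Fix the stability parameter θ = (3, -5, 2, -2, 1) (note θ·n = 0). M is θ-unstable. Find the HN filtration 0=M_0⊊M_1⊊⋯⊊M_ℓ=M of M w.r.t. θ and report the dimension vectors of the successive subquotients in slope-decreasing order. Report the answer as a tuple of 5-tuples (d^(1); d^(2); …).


Barcode: M ≅ I[1,1]^2, I[2,5], I[4,4]. HN layers by μ_θ (5 steps, strictly decreasing):
  μ^(1)=3; μ^(2)=1; μ^(3)=0; μ^(4)=-2; μ^(5)=-5

((2, 0, 0, 0, 0); (0, 0, 0, 0, 1); (0, 0, 1, 1, 0); (0, 0, 0, 1, 0); (0, 1, 0, 0, 0))


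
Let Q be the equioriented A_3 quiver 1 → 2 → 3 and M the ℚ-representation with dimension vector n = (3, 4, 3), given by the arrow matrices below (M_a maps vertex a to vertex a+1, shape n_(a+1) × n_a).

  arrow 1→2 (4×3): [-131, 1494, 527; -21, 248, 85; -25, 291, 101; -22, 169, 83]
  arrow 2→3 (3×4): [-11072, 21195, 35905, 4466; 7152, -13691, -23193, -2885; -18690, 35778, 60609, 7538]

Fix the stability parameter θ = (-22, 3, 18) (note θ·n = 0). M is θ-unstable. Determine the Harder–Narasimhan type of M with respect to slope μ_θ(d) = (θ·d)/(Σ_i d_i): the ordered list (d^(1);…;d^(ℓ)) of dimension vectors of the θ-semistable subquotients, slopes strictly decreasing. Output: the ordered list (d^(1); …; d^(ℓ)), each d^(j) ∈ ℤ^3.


Via rank(M_{q-1}∘⋯∘M_p): M ≅ I[1,3]^3, I[2,2].
μ_θ-semistable layers: μ^(1)=18; μ^(2)=3; μ^(3)=-22

((0, 0, 3); (0, 4, 0); (3, 0, 0))


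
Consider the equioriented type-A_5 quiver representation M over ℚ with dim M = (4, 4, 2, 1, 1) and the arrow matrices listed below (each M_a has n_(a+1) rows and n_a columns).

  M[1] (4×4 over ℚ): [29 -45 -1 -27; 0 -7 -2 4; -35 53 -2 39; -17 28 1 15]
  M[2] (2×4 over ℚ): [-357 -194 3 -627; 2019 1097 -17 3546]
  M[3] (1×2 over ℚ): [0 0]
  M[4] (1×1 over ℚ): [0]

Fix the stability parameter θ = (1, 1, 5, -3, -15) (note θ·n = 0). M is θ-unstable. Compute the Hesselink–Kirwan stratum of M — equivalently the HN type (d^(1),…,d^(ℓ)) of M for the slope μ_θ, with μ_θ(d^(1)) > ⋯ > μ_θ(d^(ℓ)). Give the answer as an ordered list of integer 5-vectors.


Interval decomposition of M: I[1,1], I[1,2], I[1,3]^2, I[2,2], I[4,4], I[5,5].
HN type (ℓ=4): μ^(1)=5; μ^(2)=1; μ^(3)=-3; μ^(4)=-15

((0, 0, 2, 0, 0); (4, 4, 0, 0, 0); (0, 0, 0, 1, 0); (0, 0, 0, 0, 1))


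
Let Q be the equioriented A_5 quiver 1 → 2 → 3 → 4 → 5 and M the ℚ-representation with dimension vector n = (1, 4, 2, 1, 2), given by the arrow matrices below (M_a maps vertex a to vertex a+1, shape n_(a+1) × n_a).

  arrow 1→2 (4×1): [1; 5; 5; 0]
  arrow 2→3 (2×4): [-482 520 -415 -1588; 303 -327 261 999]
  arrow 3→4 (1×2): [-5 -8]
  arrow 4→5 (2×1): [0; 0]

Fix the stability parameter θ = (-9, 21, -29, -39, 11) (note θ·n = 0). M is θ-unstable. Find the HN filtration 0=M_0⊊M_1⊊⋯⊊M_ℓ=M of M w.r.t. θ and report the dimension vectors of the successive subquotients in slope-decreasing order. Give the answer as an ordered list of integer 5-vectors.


Barcode: M ≅ I[1,4], I[2,2]^2, I[2,3], I[5,5]^2. HN layers by μ_θ (4 steps, strictly decreasing):
  μ^(1)=21; μ^(2)=11; μ^(3)=-4; μ^(4)=-14

((0, 2, 0, 0, 0); (0, 0, 0, 0, 2); (0, 1, 1, 0, 0); (1, 1, 1, 1, 0))


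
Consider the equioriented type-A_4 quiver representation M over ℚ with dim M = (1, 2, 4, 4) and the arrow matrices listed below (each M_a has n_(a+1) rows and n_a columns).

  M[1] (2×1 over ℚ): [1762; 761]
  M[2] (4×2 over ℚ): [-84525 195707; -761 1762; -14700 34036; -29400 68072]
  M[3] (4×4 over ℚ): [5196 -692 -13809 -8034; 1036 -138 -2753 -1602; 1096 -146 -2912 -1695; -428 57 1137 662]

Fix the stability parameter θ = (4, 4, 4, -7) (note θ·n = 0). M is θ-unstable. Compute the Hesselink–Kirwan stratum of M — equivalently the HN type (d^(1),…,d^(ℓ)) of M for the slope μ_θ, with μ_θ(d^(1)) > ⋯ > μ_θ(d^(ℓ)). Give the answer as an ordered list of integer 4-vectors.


Interval decomposition of M: I[1,3], I[2,4], I[3,4]^2, I[4,4].
HN type (ℓ=4): μ^(1)=4; μ^(2)=1/3; μ^(3)=-3/2; μ^(4)=-7

((1, 1, 1, 0); (0, 1, 1, 1); (0, 0, 2, 2); (0, 0, 0, 1))


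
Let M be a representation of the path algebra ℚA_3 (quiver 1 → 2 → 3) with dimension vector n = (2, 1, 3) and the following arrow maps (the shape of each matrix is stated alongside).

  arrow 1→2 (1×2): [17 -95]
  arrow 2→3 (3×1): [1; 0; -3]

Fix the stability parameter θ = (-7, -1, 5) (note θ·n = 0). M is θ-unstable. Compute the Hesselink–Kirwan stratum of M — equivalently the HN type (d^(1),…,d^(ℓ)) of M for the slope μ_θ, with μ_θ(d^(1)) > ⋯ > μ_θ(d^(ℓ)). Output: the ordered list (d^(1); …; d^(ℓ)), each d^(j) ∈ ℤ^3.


Interval decomposition of M: I[1,1], I[1,3], I[3,3]^2.
HN type (ℓ=3): μ^(1)=5; μ^(2)=-1; μ^(3)=-7

((0, 0, 3); (0, 1, 0); (2, 0, 0))


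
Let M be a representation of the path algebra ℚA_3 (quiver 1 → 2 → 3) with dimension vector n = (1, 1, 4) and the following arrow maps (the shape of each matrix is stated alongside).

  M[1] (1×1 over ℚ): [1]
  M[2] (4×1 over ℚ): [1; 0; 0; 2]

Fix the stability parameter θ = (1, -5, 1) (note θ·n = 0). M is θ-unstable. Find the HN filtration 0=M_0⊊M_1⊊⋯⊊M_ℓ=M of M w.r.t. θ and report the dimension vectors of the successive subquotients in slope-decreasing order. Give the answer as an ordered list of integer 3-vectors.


Barcode: M ≅ I[1,3], I[3,3]^3. HN layers by μ_θ (2 steps, strictly decreasing):
  μ^(1)=1; μ^(2)=-2

((0, 0, 4); (1, 1, 0))


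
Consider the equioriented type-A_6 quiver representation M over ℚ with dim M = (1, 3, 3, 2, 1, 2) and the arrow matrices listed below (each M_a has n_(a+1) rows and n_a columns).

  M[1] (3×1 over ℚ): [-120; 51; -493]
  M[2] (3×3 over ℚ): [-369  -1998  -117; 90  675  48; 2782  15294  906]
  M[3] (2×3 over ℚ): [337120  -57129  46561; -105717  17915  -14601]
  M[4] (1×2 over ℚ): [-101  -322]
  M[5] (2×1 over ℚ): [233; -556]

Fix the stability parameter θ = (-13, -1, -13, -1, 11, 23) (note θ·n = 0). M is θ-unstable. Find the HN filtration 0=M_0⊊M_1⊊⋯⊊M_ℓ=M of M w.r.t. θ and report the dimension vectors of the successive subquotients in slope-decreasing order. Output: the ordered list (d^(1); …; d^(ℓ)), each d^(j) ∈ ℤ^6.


Interval decomposition of M: I[1,6], I[2,2], I[2,4], I[3,3], I[6,6].
HN type (ℓ=5): μ^(1)=23; μ^(2)=11; μ^(3)=-1; μ^(4)=-7; μ^(5)=-13

((0, 0, 0, 0, 0, 2); (0, 0, 0, 0, 1, 0); (0, 1, 0, 2, 0, 0); (0, 2, 2, 0, 0, 0); (1, 0, 1, 0, 0, 0))


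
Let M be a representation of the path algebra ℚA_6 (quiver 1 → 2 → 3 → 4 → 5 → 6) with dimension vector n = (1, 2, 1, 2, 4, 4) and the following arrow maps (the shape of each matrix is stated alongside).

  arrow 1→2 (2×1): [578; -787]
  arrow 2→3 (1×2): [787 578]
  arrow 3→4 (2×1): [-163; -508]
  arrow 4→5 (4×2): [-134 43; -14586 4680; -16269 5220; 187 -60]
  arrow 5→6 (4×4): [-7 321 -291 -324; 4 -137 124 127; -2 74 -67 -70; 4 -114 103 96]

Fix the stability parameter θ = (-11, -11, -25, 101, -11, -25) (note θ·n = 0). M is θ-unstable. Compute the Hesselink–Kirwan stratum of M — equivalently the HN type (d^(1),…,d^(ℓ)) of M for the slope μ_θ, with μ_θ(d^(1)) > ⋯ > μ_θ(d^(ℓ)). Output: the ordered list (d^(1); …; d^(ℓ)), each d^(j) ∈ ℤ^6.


Via rank(M_{q-1}∘⋯∘M_p): M ≅ I[1,2], I[2,6], I[4,6], I[5,5], I[5,6], I[6,6].
μ_θ-semistable layers: μ^(1)=65/3; μ^(2)=-11; μ^(3)=-18; μ^(4)=-25

((0, 0, 0, 2, 2, 2); (1, 1, 0, 0, 1, 0); (0, 1, 1, 0, 1, 1); (0, 0, 0, 0, 0, 1))
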